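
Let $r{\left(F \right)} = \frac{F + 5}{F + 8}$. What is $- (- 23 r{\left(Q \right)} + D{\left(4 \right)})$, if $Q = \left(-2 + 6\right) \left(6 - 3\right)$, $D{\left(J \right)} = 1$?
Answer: $\frac{371}{20} \approx 18.55$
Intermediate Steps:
$Q = 12$ ($Q = 4 \cdot 3 = 12$)
$r{\left(F \right)} = \frac{5 + F}{8 + F}$
$- (- 23 r{\left(Q \right)} + D{\left(4 \right)}) = - (- 23 \frac{5 + 12}{8 + 12} + 1) = - (- 23 \cdot \frac{1}{20} \cdot 17 + 1) = - (\left(-23\right) \frac{17}{20} + 1) = - (- \frac{391}{20} + 1) = \left(-1\right) \left(- \frac{371}{20}\right) = \frac{371}{20}$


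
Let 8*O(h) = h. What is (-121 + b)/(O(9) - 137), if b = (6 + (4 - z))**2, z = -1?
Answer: 0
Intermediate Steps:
O(h) = h/8
b = 121 (b = (6 + (4 - 1*(-1)))**2 = (6 + (4 + 1))**2 = (6 + 5)**2 = 11**2 = 121)
(-121 + b)/(O(9) - 137) = (-121 + 121)/((1/8)*9 - 137) = 0/(9/8 - 137) = 0/(-1087/8) = -8/1087*0 = 0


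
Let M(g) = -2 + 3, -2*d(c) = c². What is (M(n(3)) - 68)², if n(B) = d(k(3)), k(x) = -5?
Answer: 4489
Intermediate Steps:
d(c) = -c²/2
n(B) = -25/2 (n(B) = -½*(-5)² = -½*25 = -25/2)
M(g) = 1
(M(n(3)) - 68)² = (1 - 68)² = (-67)² = 4489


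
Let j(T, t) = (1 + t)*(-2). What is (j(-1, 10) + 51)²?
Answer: 841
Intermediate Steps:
j(T, t) = -2 - 2*t
(j(-1, 10) + 51)² = ((-2 - 2*10) + 51)² = ((-2 - 20) + 51)² = (-22 + 51)² = 29² = 841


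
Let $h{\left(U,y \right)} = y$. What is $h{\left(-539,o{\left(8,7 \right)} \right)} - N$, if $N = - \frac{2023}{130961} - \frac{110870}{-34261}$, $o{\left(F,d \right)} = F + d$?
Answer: $\frac{52852486248}{4486854821} \approx 11.779$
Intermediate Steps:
$N = \frac{14450336067}{4486854821}$ ($N = \left(-2023\right) \frac{1}{130961} - - \frac{110870}{34261} = - \frac{2023}{130961} + \frac{110870}{34261} = \frac{14450336067}{4486854821} \approx 3.2206$)
$h{\left(-539,o{\left(8,7 \right)} \right)} - N = \left(8 + 7\right) - \frac{14450336067}{4486854821} = 15 - \frac{14450336067}{4486854821} = \frac{52852486248}{4486854821}$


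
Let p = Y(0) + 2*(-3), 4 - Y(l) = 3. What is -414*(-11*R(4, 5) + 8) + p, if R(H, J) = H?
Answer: 14899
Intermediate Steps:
Y(l) = 1 (Y(l) = 4 - 1*3 = 4 - 3 = 1)
p = -5 (p = 1 + 2*(-3) = 1 - 6 = -5)
-414*(-11*R(4, 5) + 8) + p = -414*(-11*4 + 8) - 5 = -414*(-44 + 8) - 5 = -414*(-36) - 5 = 14904 - 5 = 14899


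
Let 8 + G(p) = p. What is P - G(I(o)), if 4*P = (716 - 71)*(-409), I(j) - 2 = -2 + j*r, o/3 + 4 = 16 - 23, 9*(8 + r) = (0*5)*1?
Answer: -264829/4 ≈ -66207.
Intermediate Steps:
r = -8 (r = -8 + ((0*5)*1)/9 = -8 + (0*1)/9 = -8 + (⅑)*0 = -8 + 0 = -8)
o = -33 (o = -12 + 3*(16 - 23) = -12 + 3*(-7) = -12 - 21 = -33)
I(j) = -8*j (I(j) = 2 + (-2 + j*(-8)) = 2 + (-2 - 8*j) = -8*j)
G(p) = -8 + p
P = -263805/4 (P = ((716 - 71)*(-409))/4 = (645*(-409))/4 = (¼)*(-263805) = -263805/4 ≈ -65951.)
P - G(I(o)) = -263805/4 - (-8 - 8*(-33)) = -263805/4 - (-8 + 264) = -263805/4 - 1*256 = -263805/4 - 256 = -264829/4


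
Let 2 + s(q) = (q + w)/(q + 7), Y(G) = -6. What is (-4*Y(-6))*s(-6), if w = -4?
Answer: -288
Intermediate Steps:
s(q) = -2 + (-4 + q)/(7 + q) (s(q) = -2 + (q - 4)/(q + 7) = -2 + (-4 + q)/(7 + q))
(-4*Y(-6))*s(-6) = (-4*(-6))*((-18 - 1*(-6))/(7 - 6)) = 24*((-18 + 6)/1) = 24*(1*(-12)) = 24*(-12) = -288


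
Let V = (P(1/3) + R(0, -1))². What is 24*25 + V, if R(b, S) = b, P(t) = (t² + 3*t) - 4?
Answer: 49276/81 ≈ 608.35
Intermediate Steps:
P(t) = -4 + t² + 3*t
V = 676/81 (V = ((-4 + (1/3)² + 3/3) + 0)² = ((-4 + (⅓)² + 3*(⅓)) + 0)² = ((-4 + ⅑ + 1) + 0)² = (-26/9 + 0)² = (-26/9)² = 676/81 ≈ 8.3457)
24*25 + V = 24*25 + 676/81 = 600 + 676/81 = 49276/81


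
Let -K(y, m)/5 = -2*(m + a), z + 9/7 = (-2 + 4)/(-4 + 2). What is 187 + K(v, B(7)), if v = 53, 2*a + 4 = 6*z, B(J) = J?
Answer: 1179/7 ≈ 168.43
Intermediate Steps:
z = -16/7 (z = -9/7 + (-2 + 4)/(-4 + 2) = -9/7 + 2/(-2) = -9/7 + 2*(-1/2) = -9/7 - 1 = -16/7 ≈ -2.2857)
a = -62/7 (a = -2 + (6*(-16/7))/2 = -2 + (1/2)*(-96/7) = -2 - 48/7 = -62/7 ≈ -8.8571)
K(y, m) = -620/7 + 10*m (K(y, m) = -(-10)*(m - 62/7) = -(-10)*(-62/7 + m) = -5*(124/7 - 2*m) = -620/7 + 10*m)
187 + K(v, B(7)) = 187 + (-620/7 + 10*7) = 187 + (-620/7 + 70) = 187 - 130/7 = 1179/7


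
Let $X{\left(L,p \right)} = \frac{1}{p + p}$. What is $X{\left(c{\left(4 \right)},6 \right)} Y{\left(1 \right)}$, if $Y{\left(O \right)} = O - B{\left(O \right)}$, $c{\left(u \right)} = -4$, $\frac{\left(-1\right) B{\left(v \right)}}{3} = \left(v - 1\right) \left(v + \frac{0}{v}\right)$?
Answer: $\frac{1}{12} \approx 0.083333$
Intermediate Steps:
$B{\left(v \right)} = - 3 v \left(-1 + v\right)$ ($B{\left(v \right)} = - 3 \left(v - 1\right) \left(v + \frac{0}{v}\right) = - 3 \left(-1 + v\right) \left(v + 0\right) = - 3 \left(-1 + v\right) v = - 3 v \left(-1 + v\right)$)
$X{\left(L,p \right)} = \frac{1}{2 p}$
$Y{\left(O \right)} = O - 3 O \left(1 - O\right)$
$X{\left(c{\left(4 \right)},6 \right)} Y{\left(1 \right)} = \frac{1}{2 \cdot 6} \cdot 1 \left(-2 + 3 \cdot 1\right) = \frac{1}{2} \cdot \frac{1}{6} \cdot 1 \left(-2 + 3\right) = \frac{1 \cdot 1}{12} = \frac{1}{12} \cdot 1 = \frac{1}{12}$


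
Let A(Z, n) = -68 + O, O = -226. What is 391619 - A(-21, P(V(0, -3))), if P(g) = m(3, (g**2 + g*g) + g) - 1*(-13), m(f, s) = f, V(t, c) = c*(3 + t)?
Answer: 391913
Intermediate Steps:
P(g) = 16 (P(g) = 3 - 1*(-13) = 3 + 13 = 16)
A(Z, n) = -294 (A(Z, n) = -68 - 226 = -294)
391619 - A(-21, P(V(0, -3))) = 391619 - 1*(-294) = 391619 + 294 = 391913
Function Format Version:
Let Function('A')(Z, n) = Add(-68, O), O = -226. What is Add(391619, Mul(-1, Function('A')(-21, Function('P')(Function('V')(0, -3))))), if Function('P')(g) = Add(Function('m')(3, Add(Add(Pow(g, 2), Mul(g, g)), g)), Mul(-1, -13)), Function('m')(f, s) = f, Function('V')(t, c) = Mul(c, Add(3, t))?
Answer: 391913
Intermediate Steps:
Function('P')(g) = 16 (Function('P')(g) = Add(3, Mul(-1, -13)) = Add(3, 13) = 16)
Function('A')(Z, n) = -294 (Function('A')(Z, n) = Add(-68, -226) = -294)
Add(391619, Mul(-1, Function('A')(-21, Function('P')(Function('V')(0, -3))))) = Add(391619, Mul(-1, -294)) = Add(391619, 294) = 391913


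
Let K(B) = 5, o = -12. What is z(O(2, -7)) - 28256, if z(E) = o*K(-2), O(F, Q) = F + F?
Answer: -28316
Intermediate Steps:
O(F, Q) = 2*F
z(E) = -60 (z(E) = -12*5 = -60)
z(O(2, -7)) - 28256 = -60 - 28256 = -28316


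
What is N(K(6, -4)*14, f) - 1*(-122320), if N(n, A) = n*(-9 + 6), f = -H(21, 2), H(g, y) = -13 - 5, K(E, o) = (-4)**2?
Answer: 121648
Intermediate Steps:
K(E, o) = 16
H(g, y) = -18
f = 18 (f = -1*(-18) = 18)
N(n, A) = -3*n (N(n, A) = n*(-3) = -3*n)
N(K(6, -4)*14, f) - 1*(-122320) = -48*14 - 1*(-122320) = -3*224 + 122320 = -672 + 122320 = 121648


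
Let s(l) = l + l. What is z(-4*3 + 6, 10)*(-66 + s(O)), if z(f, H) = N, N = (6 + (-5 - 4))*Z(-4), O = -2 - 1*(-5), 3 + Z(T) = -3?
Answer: -1080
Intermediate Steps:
Z(T) = -6 (Z(T) = -3 - 3 = -6)
O = 3 (O = -2 + 5 = 3)
s(l) = 2*l
N = 18 (N = (6 + (-5 - 4))*(-6) = (6 - 9)*(-6) = -3*(-6) = 18)
z(f, H) = 18
z(-4*3 + 6, 10)*(-66 + s(O)) = 18*(-66 + 2*3) = 18*(-66 + 6) = 18*(-60) = -1080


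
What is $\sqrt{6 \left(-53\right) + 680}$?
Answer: $\sqrt{362} \approx 19.026$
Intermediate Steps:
$\sqrt{6 \left(-53\right) + 680} = \sqrt{-318 + 680} = \sqrt{362}$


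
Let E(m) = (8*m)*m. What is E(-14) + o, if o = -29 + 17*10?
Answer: 1709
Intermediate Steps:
o = 141 (o = -29 + 170 = 141)
E(m) = 8*m**2
E(-14) + o = 8*(-14)**2 + 141 = 8*196 + 141 = 1568 + 141 = 1709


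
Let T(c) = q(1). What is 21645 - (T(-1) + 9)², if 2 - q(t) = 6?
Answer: 21620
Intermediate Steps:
q(t) = -4 (q(t) = 2 - 1*6 = 2 - 6 = -4)
T(c) = -4
21645 - (T(-1) + 9)² = 21645 - (-4 + 9)² = 21645 - 1*5² = 21645 - 1*25 = 21645 - 25 = 21620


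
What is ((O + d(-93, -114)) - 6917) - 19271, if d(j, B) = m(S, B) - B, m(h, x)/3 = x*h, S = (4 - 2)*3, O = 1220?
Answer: -26906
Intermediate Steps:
S = 6 (S = 2*3 = 6)
m(h, x) = 3*h*x (m(h, x) = 3*(x*h) = 3*(h*x) = 3*h*x)
d(j, B) = 17*B (d(j, B) = 3*6*B - B = 18*B - B = 17*B)
((O + d(-93, -114)) - 6917) - 19271 = ((1220 + 17*(-114)) - 6917) - 19271 = ((1220 - 1938) - 6917) - 19271 = (-718 - 6917) - 19271 = -7635 - 19271 = -26906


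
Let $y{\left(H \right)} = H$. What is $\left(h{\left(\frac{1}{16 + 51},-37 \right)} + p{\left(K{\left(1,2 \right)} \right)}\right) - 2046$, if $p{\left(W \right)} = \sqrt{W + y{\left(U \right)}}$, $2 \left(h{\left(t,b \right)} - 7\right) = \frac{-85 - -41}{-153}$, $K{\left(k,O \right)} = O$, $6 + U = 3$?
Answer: $- \frac{311945}{153} + i \approx -2038.9 + 1.0 i$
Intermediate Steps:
$U = -3$ ($U = -6 + 3 = -3$)
$h{\left(t,b \right)} = \frac{1093}{153}$ ($h{\left(t,b \right)} = 7 + \frac{\left(-85 - -41\right) \frac{1}{-153}}{2} = 7 + \frac{\left(-85 + 41\right) \left(- \frac{1}{153}\right)}{2} = 7 + \frac{\left(-44\right) \left(- \frac{1}{153}\right)}{2} = 7 + \frac{1}{2} \cdot \frac{44}{153} = 7 + \frac{22}{153} = \frac{1093}{153}$)
$p{\left(W \right)} = \sqrt{-3 + W}$ ($p{\left(W \right)} = \sqrt{W - 3} = \sqrt{-3 + W}$)
$\left(h{\left(\frac{1}{16 + 51},-37 \right)} + p{\left(K{\left(1,2 \right)} \right)}\right) - 2046 = \left(\frac{1093}{153} + \sqrt{-3 + 2}\right) - 2046 = \left(\frac{1093}{153} + \sqrt{-1}\right) - 2046 = \left(\frac{1093}{153} + i\right) - 2046 = - \frac{311945}{153} + i$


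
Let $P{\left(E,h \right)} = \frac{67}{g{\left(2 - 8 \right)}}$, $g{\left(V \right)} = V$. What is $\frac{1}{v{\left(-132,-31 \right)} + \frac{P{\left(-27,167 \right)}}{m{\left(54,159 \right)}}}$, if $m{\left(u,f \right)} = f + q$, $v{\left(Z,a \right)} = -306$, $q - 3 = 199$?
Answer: $- \frac{2166}{662863} \approx -0.0032676$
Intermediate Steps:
$q = 202$ ($q = 3 + 199 = 202$)
$m{\left(u,f \right)} = 202 + f$ ($m{\left(u,f \right)} = f + 202 = 202 + f$)
$P{\left(E,h \right)} = - \frac{67}{6}$ ($P{\left(E,h \right)} = \frac{67}{2 - 8} = \frac{67}{-6} = 67 \left(- \frac{1}{6}\right) = - \frac{67}{6}$)
$\frac{1}{v{\left(-132,-31 \right)} + \frac{P{\left(-27,167 \right)}}{m{\left(54,159 \right)}}} = \frac{1}{-306 - \frac{67}{6 \left(202 + 159\right)}} = \frac{1}{-306 - \frac{67}{6 \cdot 361}} = \frac{1}{-306 - \frac{67}{2166}} = \frac{1}{- \frac{662863}{2166}} = - \frac{2166}{662863}$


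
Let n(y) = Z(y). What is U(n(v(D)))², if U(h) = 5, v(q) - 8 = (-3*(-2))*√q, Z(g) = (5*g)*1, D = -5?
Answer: 25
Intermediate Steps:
Z(g) = 5*g
v(q) = 8 + 6*√q (v(q) = 8 + (-3*(-2))*√q = 8 + 6*√q)
n(y) = 5*y
U(n(v(D)))² = 5² = 25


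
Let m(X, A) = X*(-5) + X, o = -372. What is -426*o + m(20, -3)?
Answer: 158392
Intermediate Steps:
m(X, A) = -4*X (m(X, A) = -5*X + X = -4*X)
-426*o + m(20, -3) = -426*(-372) - 4*20 = 158472 - 80 = 158392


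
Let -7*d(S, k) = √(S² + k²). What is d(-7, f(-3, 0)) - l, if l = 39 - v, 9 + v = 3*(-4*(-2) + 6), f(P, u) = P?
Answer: -6 - √58/7 ≈ -7.0880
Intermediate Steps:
v = 33 (v = -9 + 3*(-4*(-2) + 6) = -9 + 3*(8 + 6) = -9 + 3*14 = -9 + 42 = 33)
l = 6 (l = 39 - 1*33 = 39 - 33 = 6)
d(S, k) = -√(S² + k²)/7
d(-7, f(-3, 0)) - l = -√((-7)² + (-3)²)/7 - 1*6 = -√(49 + 9)/7 - 6 = -√58/7 - 6 = -6 - √58/7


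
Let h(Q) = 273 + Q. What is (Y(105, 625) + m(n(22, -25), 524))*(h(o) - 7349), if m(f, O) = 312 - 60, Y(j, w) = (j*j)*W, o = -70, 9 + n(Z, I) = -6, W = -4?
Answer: 313337808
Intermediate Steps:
n(Z, I) = -15 (n(Z, I) = -9 - 6 = -15)
Y(j, w) = -4*j² (Y(j, w) = (j*j)*(-4) = j²*(-4) = -4*j²)
m(f, O) = 252
(Y(105, 625) + m(n(22, -25), 524))*(h(o) - 7349) = (-4*105² + 252)*((273 - 70) - 7349) = (-4*11025 + 252)*(203 - 7349) = (-44100 + 252)*(-7146) = -43848*(-7146) = 313337808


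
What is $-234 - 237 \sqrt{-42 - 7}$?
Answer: $-234 - 1659 i \approx -234.0 - 1659.0 i$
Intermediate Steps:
$-234 - 237 \sqrt{-42 - 7} = -234 - 237 \sqrt{-49} = -234 - 237 \cdot 7 i = -234 - 1659 i$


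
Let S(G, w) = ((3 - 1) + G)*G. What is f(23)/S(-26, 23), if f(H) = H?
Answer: 23/624 ≈ 0.036859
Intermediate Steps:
S(G, w) = G*(2 + G) (S(G, w) = (2 + G)*G = G*(2 + G))
f(23)/S(-26, 23) = 23/((-26*(2 - 26))) = 23/((-26*(-24))) = 23/624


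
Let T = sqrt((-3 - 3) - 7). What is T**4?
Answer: 169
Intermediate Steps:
T = I*sqrt(13) (T = sqrt(-6 - 7) = sqrt(-13) = I*sqrt(13) ≈ 3.6056*I)
T**4 = (I*sqrt(13))**4 = 169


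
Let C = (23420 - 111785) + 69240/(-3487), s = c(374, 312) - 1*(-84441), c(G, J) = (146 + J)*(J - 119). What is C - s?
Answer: -910873640/3487 ≈ -2.6122e+5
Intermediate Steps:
c(G, J) = (-119 + J)*(146 + J) (c(G, J) = (146 + J)*(-119 + J) = (-119 + J)*(146 + J))
s = 172835 (s = (-17374 + 312**2 + 27*312) - 1*(-84441) = (-17374 + 97344 + 8424) + 84441 = 88394 + 84441 = 172835)
C = -308197995/3487 (C = -88365 + 69240*(-1/3487) = -88365 - 69240/3487 = -308197995/3487 ≈ -88385.)
C - s = -308197995/3487 - 1*172835 = -308197995/3487 - 172835 = -910873640/3487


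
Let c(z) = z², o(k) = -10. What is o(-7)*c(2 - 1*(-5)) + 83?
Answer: -407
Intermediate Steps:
o(-7)*c(2 - 1*(-5)) + 83 = -10*(2 - 1*(-5))² + 83 = -10*(2 + 5)² + 83 = -10*7² + 83 = -10*49 + 83 = -490 + 83 = -407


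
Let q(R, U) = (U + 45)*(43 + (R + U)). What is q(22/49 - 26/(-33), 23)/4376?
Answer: 924137/884499 ≈ 1.0448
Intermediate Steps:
q(R, U) = (45 + U)*(43 + R + U)
q(22/49 - 26/(-33), 23)/4376 = (1935 + 23² + 45*(22/49 - 26/(-33)) + 88*23 + (22/49 - 26/(-33))*23)/4376 = (1935 + 529 + 45*(22*(1/49) - 26*(-1/33)) + 2024 + (22*(1/49) - 26*(-1/33))*23)*(1/4376) = (1935 + 529 + 45*(22/49 + 26/33) + 2024 + (22/49 + 26/33)*23)*(1/4376) = (1935 + 529 + 45*(2000/1617) + 2024 + (2000/1617)*23)*(1/4376) = (1935 + 529 + 30000/539 + 2024 + 46000/1617)*(1/4376) = (7393096/1617)*(1/4376) = 924137/884499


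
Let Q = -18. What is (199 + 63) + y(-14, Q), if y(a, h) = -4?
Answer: 258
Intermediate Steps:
(199 + 63) + y(-14, Q) = (199 + 63) - 4 = 262 - 4 = 258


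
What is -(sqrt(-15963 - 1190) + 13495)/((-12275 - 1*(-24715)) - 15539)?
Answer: 13495/3099 + I*sqrt(17153)/3099 ≈ 4.3546 + 0.042262*I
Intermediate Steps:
-(sqrt(-15963 - 1190) + 13495)/((-12275 - 1*(-24715)) - 15539) = -(sqrt(-17153) + 13495)/((-12275 + 24715) - 15539) = -(I*sqrt(17153) + 13495)/(12440 - 15539) = -(13495 + I*sqrt(17153))/(-3099) = -(13495 + I*sqrt(17153))*(-1)/3099 = -(-13495/3099 - I*sqrt(17153)/3099) = 13495/3099 + I*sqrt(17153)/3099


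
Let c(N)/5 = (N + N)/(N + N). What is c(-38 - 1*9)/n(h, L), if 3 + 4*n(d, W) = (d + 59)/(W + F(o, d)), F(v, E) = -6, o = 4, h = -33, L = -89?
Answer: -1900/311 ≈ -6.1093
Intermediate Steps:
c(N) = 5 (c(N) = 5*((N + N)/(N + N)) = 5*((2*N)/((2*N))) = 5*((2*N)*(1/(2*N))) = 5*1 = 5)
n(d, W) = -3/4 + (59 + d)/(4*(-6 + W)) (n(d, W) = -3/4 + ((d + 59)/(W - 6))/4 = -3/4 + ((59 + d)/(-6 + W))/4 = -3/4 + (59 + d)/(4*(-6 + W)))
c(-38 - 1*9)/n(h, L) = 5/(((77 - 33 - 3*(-89))/(4*(-6 - 89)))) = 5/(((1/4)*(77 - 33 + 267)/(-95))) = 5/(((1/4)*(-1/95)*311)) = 5/(-311/380) = 5*(-380/311) = -1900/311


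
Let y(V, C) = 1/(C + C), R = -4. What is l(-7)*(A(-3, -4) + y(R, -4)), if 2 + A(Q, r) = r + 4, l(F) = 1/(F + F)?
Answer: 17/112 ≈ 0.15179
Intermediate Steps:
l(F) = 1/(2*F)
y(V, C) = 1/(2*C)
A(Q, r) = 2 + r (A(Q, r) = -2 + (r + 4) = -2 + (4 + r) = 2 + r)
l(-7)*(A(-3, -4) + y(R, -4)) = ((½)/(-7))*((2 - 4) + (½)/(-4)) = ((½)*(-⅐))*(-2 + (½)*(-¼)) = -(-2 - ⅛)/14 = -1/14*(-17/8) = 17/112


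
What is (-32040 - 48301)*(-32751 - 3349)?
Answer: 2900310100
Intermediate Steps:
(-32040 - 48301)*(-32751 - 3349) = -80341*(-36100) = 2900310100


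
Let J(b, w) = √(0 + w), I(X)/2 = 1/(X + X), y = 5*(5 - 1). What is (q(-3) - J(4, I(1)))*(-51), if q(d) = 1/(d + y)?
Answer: 48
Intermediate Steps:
y = 20 (y = 5*4 = 20)
I(X) = 1/X (I(X) = 2/(X + X) = 2/((2*X)) = 2*(1/(2*X)) = 1/X)
q(d) = 1/(20 + d) (q(d) = 1/(d + 20) = 1/(20 + d))
J(b, w) = √w
(q(-3) - J(4, I(1)))*(-51) = (1/(20 - 3) - √(1/1))*(-51) = (1/17 - √1)*(-51) = (1/17 - 1*1)*(-51) = (1/17 - 1)*(-51) = -16/17*(-51) = 48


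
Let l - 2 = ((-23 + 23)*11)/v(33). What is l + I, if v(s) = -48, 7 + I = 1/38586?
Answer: -192929/38586 ≈ -5.0000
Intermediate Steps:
I = -270101/38586 (I = -7 + 1/38586 = -270101/38586 ≈ -7.0000)
l = 2 (l = 2 + ((-23 + 23)*11)/(-48) = 2 + (0*11)*(-1/48) = 2 + 0*(-1/48) = 2 + 0 = 2)
l + I = 2 - 270101/38586 = -192929/38586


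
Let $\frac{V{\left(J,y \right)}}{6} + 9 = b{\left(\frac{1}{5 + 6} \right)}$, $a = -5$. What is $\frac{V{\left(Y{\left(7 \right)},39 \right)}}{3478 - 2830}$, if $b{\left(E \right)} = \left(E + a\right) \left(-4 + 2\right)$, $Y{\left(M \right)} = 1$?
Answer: $\frac{1}{132} \approx 0.0075758$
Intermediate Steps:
$b{\left(E \right)} = 10 - 2 E$ ($b{\left(E \right)} = \left(E - 5\right) \left(-4 + 2\right) = \left(-5 + E\right) \left(-2\right) = 10 - 2 E$)
$V{\left(J,y \right)} = \frac{54}{11}$ ($V{\left(J,y \right)} = -54 + 6 \left(10 - \frac{2}{5 + 6}\right) = -54 + 6 \left(10 - \frac{2}{11}\right) = -54 + 6 \cdot \frac{108}{11} = -54 + \frac{648}{11} = \frac{54}{11}$)
$\frac{V{\left(Y{\left(7 \right)},39 \right)}}{3478 - 2830} = \frac{54}{11 \left(3478 - 2830\right)} = \frac{54}{11 \cdot 648} = \frac{54}{11} \cdot \frac{1}{648} = \frac{1}{132}$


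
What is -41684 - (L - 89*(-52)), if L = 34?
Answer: -46346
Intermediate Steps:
-41684 - (L - 89*(-52)) = -41684 - (34 - 89*(-52)) = -41684 - (34 + 4628) = -41684 - 1*4662 = -41684 - 4662 = -46346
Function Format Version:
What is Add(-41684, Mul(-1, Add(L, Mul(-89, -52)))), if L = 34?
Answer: -46346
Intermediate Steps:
Add(-41684, Mul(-1, Add(L, Mul(-89, -52)))) = Add(-41684, Mul(-1, Add(34, Mul(-89, -52)))) = Add(-41684, Mul(-1, Add(34, 4628))) = Add(-41684, Mul(-1, 4662)) = Add(-41684, -4662) = -46346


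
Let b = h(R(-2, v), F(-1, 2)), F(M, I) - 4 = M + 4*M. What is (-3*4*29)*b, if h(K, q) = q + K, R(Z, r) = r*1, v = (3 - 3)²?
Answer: 348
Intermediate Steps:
v = 0 (v = 0² = 0)
R(Z, r) = r
F(M, I) = 4 + 5*M (F(M, I) = 4 + (M + 4*M) = 4 + 5*M)
h(K, q) = K + q
b = -1 (b = 0 + (4 + 5*(-1)) = 0 + (4 - 5) = 0 - 1 = -1)
(-3*4*29)*b = (-3*4*29)*(-1) = -12*29*(-1) = -348*(-1) = 348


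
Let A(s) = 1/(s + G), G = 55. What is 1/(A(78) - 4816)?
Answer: -133/640527 ≈ -0.00020764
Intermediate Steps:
A(s) = 1/(55 + s) (A(s) = 1/(s + 55) = 1/(55 + s))
1/(A(78) - 4816) = 1/(1/(55 + 78) - 4816) = 1/(1/133 - 4816) = 1/(-640527/133) = -133/640527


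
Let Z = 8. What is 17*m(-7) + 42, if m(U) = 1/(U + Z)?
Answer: 59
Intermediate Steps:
m(U) = 1/(8 + U) (m(U) = 1/(U + 8) = 1/(8 + U))
17*m(-7) + 42 = 17/(8 - 7) + 42 = 17/1 + 42 = 17*1 + 42 = 17 + 42 = 59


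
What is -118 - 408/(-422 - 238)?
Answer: -6456/55 ≈ -117.38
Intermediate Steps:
-118 - 408/(-422 - 238) = -118 - 408/(-660) = -118 - 408*(-1/660) = -118 + 34/55 = -6456/55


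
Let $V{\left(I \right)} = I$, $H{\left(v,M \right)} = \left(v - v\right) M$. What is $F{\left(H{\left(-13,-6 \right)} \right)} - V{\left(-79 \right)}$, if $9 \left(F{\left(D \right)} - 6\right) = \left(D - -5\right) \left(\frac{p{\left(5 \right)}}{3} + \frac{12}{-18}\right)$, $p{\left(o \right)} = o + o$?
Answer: $\frac{2335}{27} \approx 86.481$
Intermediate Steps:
$H{\left(v,M \right)} = 0$ ($H{\left(v,M \right)} = 0 M = 0$)
$p{\left(o \right)} = 2 o$
$F{\left(D \right)} = \frac{202}{27} + \frac{8 D}{27}$ ($F{\left(D \right)} = 6 + \frac{\left(D - -5\right) \left(\frac{2 \cdot 5}{3} + \frac{12}{-18}\right)}{9} = 6 + \frac{\left(D + 5\right) \left(10 \cdot \frac{1}{3} + 12 \left(- \frac{1}{18}\right)\right)}{9} = 6 + \frac{\left(5 + D\right) \left(\frac{10}{3} - \frac{2}{3}\right)}{9} = 6 + \frac{\left(5 + D\right) \frac{8}{3}}{9} = 6 + \frac{\frac{40}{3} + \frac{8 D}{3}}{9} = 6 + \left(\frac{40}{27} + \frac{8 D}{27}\right) = \frac{202}{27} + \frac{8 D}{27}$)
$F{\left(H{\left(-13,-6 \right)} \right)} - V{\left(-79 \right)} = \left(\frac{202}{27} + \frac{8}{27} \cdot 0\right) - -79 = \left(\frac{202}{27} + 0\right) + 79 = \frac{202}{27} + 79 = \frac{2335}{27}$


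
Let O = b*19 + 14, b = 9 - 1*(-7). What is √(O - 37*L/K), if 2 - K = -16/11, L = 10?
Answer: √76133/19 ≈ 14.522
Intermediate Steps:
b = 16 (b = 9 + 7 = 16)
K = 38/11 (K = 2 - (-16)/11 = 2 - 1*(-16/11) = 2 + 16/11 = 38/11 ≈ 3.4545)
O = 318 (O = 16*19 + 14 = 304 + 14 = 318)
√(O - 37*L/K) = √(318 - 370/38/11) = √(318 - 370*11/38) = √(318 - 37*55/19) = √(318 - 2035/19) = √(4007/19) = √76133/19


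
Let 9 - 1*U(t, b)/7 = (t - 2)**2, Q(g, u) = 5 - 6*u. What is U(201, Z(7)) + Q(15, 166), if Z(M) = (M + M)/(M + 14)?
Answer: -278135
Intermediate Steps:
Z(M) = 2*M/(14 + M) (Z(M) = (2*M)/(14 + M) = 2*M/(14 + M))
U(t, b) = 63 - 7*(-2 + t)**2 (U(t, b) = 63 - 7*(t - 2)**2 = 63 - 7*(-2 + t)**2)
U(201, Z(7)) + Q(15, 166) = (63 - 7*(-2 + 201)**2) + (5 - 6*166) = (63 - 7*199**2) + (5 - 996) = (63 - 7*39601) - 991 = (63 - 277207) - 991 = -277144 - 991 = -278135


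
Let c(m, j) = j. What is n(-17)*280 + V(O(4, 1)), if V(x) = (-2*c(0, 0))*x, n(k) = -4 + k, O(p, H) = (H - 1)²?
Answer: -5880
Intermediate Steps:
O(p, H) = (-1 + H)²
V(x) = 0 (V(x) = (-2*0)*x = 0*x = 0)
n(-17)*280 + V(O(4, 1)) = (-4 - 17)*280 + 0 = -21*280 + 0 = -5880 + 0 = -5880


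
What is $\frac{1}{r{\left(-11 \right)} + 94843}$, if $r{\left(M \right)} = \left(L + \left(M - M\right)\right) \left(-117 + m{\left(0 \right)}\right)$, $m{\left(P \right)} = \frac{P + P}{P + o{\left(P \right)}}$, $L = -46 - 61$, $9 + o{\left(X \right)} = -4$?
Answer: $\frac{1}{107362} \approx 9.3143 \cdot 10^{-6}$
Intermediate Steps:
$o{\left(X \right)} = -13$ ($o{\left(X \right)} = -9 - 4 = -13$)
$L = -107$ ($L = -46 - 61 = -107$)
$m{\left(P \right)} = \frac{2 P}{-13 + P}$ ($m{\left(P \right)} = \frac{P + P}{P - 13} = \frac{2 P}{-13 + P}$)
$r{\left(M \right)} = 12519$ ($r{\left(M \right)} = \left(-107 + \left(M - M\right)\right) \left(-117 + 2 \cdot 0 \frac{1}{-13 + 0}\right) = \left(-107 + 0\right) \left(-117 + 2 \cdot 0 \frac{1}{-13}\right) = - 107 \left(-117 + 2 \cdot 0 \left(- \frac{1}{13}\right)\right) = - 107 \left(-117 + 0\right) = \left(-107\right) \left(-117\right) = 12519$)
$\frac{1}{r{\left(-11 \right)} + 94843} = \frac{1}{12519 + 94843} = \frac{1}{107362}$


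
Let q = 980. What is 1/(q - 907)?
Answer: 1/73 ≈ 0.013699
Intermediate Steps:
1/(q - 907) = 1/(980 - 907) = 1/73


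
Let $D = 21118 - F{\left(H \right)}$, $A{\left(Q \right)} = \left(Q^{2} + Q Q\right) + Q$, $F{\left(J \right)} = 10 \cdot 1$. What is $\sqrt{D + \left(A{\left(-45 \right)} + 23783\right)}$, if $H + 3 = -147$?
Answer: $16 \sqrt{191} \approx 221.12$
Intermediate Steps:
$H = -150$ ($H = -3 - 147 = -150$)
$F{\left(J \right)} = 10$
$A{\left(Q \right)} = Q + 2 Q^{2}$ ($A{\left(Q \right)} = \left(Q^{2} + Q^{2}\right) + Q = 2 Q^{2} + Q = Q + 2 Q^{2}$)
$D = 21108$ ($D = 21118 - 10 = 21108$)
$\sqrt{D + \left(A{\left(-45 \right)} + 23783\right)} = \sqrt{21108 + \left(- 45 \left(1 + 2 \left(-45\right)\right) + 23783\right)} = \sqrt{21108 + \left(- 45 \left(1 - 90\right) + 23783\right)} = \sqrt{21108 + \left(\left(-45\right) \left(-89\right) + 23783\right)} = \sqrt{21108 + \left(4005 + 23783\right)} = \sqrt{21108 + 27788} = \sqrt{48896} = 16 \sqrt{191}$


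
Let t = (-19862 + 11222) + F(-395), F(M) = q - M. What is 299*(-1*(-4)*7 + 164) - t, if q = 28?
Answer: 65625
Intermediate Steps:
F(M) = 28 - M
t = -8217 (t = (-19862 + 11222) + (28 - 1*(-395)) = -8640 + (28 + 395) = -8640 + 423 = -8217)
299*(-1*(-4)*7 + 164) - t = 299*(-1*(-4)*7 + 164) - 1*(-8217) = 299*(4*7 + 164) + 8217 = 299*(28 + 164) + 8217 = 299*192 + 8217 = 57408 + 8217 = 65625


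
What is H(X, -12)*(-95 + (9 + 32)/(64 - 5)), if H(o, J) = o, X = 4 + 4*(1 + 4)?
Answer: -133536/59 ≈ -2263.3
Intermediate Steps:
X = 24 (X = 4 + 4*5 = 4 + 20 = 24)
H(X, -12)*(-95 + (9 + 32)/(64 - 5)) = 24*(-95 + (9 + 32)/(64 - 5)) = 24*(-95 + 41/59) = 24*(-5564/59) = -133536/59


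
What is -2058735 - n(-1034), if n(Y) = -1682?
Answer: -2057053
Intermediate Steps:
-2058735 - n(-1034) = -2058735 - 1*(-1682) = -2058735 + 1682 = -2057053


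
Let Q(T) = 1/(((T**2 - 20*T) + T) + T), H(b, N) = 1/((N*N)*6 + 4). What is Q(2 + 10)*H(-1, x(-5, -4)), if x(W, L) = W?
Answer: -1/11088 ≈ -9.0188e-5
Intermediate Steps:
H(b, N) = 1/(4 + 6*N**2) (H(b, N) = 1/(N**2*6 + 4) = 1/(6*N**2 + 4) = 1/(4 + 6*N**2))
Q(T) = 1/(T**2 - 18*T) (Q(T) = 1/((T**2 - 19*T) + T) = 1/(T**2 - 18*T))
Q(2 + 10)*H(-1, x(-5, -4)) = (1/((2 + 10)*(-18 + (2 + 10))))*(1/(2*(2 + 3*(-5)**2))) = (1/(12*(-18 + 12)))*(1/(2*(2 + 3*25))) = ((1/12)/(-6))*(1/(2*(2 + 75))) = ((1/12)*(-1/6))*((1/2)/77) = -1/(144*77) = -1/72*1/154 = -1/11088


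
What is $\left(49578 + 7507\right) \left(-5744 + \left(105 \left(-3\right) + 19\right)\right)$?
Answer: $-344793400$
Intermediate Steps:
$\left(49578 + 7507\right) \left(-5744 + \left(105 \left(-3\right) + 19\right)\right) = 57085 \left(-5744 + \left(-315 + 19\right)\right) = 57085 \left(-5744 - 296\right) = 57085 \left(-6040\right) = -344793400$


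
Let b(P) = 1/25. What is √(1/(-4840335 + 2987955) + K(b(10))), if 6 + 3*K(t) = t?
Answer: I*√189357621083/308730 ≈ 1.4095*I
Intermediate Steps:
b(P) = 1/25
K(t) = -2 + t/3
√(1/(-4840335 + 2987955) + K(b(10))) = √(1/(-4840335 + 2987955) + (-2 + (⅓)*(1/25))) = √(1/(-1852380) + (-2 + 1/75)) = √(-1/1852380 - 149/75) = √(-18400313/9261900) = I*√189357621083/308730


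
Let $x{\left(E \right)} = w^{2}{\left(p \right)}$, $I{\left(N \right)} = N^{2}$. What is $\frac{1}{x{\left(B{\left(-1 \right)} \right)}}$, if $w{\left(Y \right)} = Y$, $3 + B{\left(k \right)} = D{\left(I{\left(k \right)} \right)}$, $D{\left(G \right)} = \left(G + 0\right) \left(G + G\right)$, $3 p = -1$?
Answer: $9$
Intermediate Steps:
$p = - \frac{1}{3}$ ($p = \frac{1}{3} \left(-1\right) = - \frac{1}{3} \approx -0.33333$)
$D{\left(G \right)} = 2 G^{2}$ ($D{\left(G \right)} = G 2 G = 2 G^{2}$)
$B{\left(k \right)} = -3 + 2 k^{4}$ ($B{\left(k \right)} = -3 + 2 \left(k^{2}\right)^{2} = -3 + 2 k^{4}$)
$x{\left(E \right)} = \frac{1}{9}$ ($x{\left(E \right)} = \left(- \frac{1}{3}\right)^{2} = \frac{1}{9}$)
$\frac{1}{x{\left(B{\left(-1 \right)} \right)}} = \frac{1}{\frac{1}{9}} = 9$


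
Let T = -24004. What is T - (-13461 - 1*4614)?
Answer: -5929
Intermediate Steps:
T - (-13461 - 1*4614) = -24004 - (-13461 - 1*4614) = -24004 - (-13461 - 4614) = -24004 - 1*(-18075) = -24004 + 18075 = -5929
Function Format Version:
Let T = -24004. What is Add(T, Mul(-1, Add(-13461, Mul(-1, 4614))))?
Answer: -5929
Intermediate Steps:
Add(T, Mul(-1, Add(-13461, Mul(-1, 4614)))) = Add(-24004, Mul(-1, Add(-13461, Mul(-1, 4614)))) = Add(-24004, Mul(-1, Add(-13461, -4614))) = Add(-24004, Mul(-1, -18075)) = Add(-24004, 18075) = -5929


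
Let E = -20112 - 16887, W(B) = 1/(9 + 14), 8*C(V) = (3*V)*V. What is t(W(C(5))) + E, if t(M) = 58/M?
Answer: -35665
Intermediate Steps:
C(V) = 3*V²/8 (C(V) = ((3*V)*V)/8 = (3*V²)/8 = 3*V²/8)
W(B) = 1/23
E = -36999
t(W(C(5))) + E = 58/(1/23) - 36999 = 58*23 - 36999 = 1334 - 36999 = -35665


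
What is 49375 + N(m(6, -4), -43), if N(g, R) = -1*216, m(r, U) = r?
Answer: 49159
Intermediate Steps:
N(g, R) = -216
49375 + N(m(6, -4), -43) = 49375 - 216 = 49159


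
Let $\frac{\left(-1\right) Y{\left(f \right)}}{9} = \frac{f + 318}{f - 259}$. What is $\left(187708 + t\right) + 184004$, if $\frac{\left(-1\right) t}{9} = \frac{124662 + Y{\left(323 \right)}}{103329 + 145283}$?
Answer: $\frac{5914300326225}{15911168} \approx 3.7171 \cdot 10^{5}$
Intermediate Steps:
$Y{\left(f \right)} = - \frac{9 \left(318 + f\right)}{-259 + f}$ ($Y{\left(f \right)} = - 9 \frac{f + 318}{f - 259} = - 9 \frac{318 + f}{-259 + f} = - \frac{9 \left(318 + f\right)}{-259 + f}$)
$t = - \frac{71753391}{15911168}$ ($t = - 9 \frac{124662 + \frac{9 \left(-318 - 323\right)}{-259 + 323}}{103329 + 145283} = - 9 \frac{124662 + \frac{9 \left(-318 - 323\right)}{64}}{248612} = - 9 \left(124662 + 9 \cdot \frac{1}{64} \left(-641\right)\right) \frac{1}{248612} = - 9 \left(124662 - \frac{5769}{64}\right) \frac{1}{248612} = - 9 \cdot \frac{7972599}{64} \cdot \frac{1}{248612} = \left(-9\right) \frac{7972599}{15911168} = - \frac{71753391}{15911168} \approx -4.5096$)
$\left(187708 + t\right) + 184004 = \left(187708 - \frac{71753391}{15911168}\right) + 184004 = \frac{2986581769553}{15911168} + 184004 = \frac{5914300326225}{15911168}$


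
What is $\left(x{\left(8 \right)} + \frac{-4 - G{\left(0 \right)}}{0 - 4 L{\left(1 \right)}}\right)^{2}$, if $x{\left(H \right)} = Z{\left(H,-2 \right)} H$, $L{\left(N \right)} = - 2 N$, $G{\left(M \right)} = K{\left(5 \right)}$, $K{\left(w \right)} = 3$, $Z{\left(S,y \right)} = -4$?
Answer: $\frac{69169}{64} \approx 1080.8$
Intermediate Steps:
$G{\left(M \right)} = 3$
$x{\left(H \right)} = - 4 H$
$\left(x{\left(8 \right)} + \frac{-4 - G{\left(0 \right)}}{0 - 4 L{\left(1 \right)}}\right)^{2} = \left(\left(-4\right) 8 + \frac{-4 - 3}{0 - 4 \left(\left(-2\right) 1\right)}\right)^{2} = \left(-32 + \frac{-4 - 3}{0 - -8}\right)^{2} = \left(-32 - \frac{7}{0 + 8}\right)^{2} = \left(-32 - \frac{7}{8}\right)^{2} = \left(- \frac{263}{8}\right)^{2} = \frac{69169}{64}$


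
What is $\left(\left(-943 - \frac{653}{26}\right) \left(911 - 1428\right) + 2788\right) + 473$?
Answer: $\frac{13098193}{26} \approx 5.0378 \cdot 10^{5}$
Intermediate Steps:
$\left(\left(-943 - \frac{653}{26}\right) \left(911 - 1428\right) + 2788\right) + 473 = \left(\left(-943 - \frac{653}{26}\right) \left(-517\right) + 2788\right) + 473 = \left(\left(- \frac{25171}{26}\right) \left(-517\right) + 2788\right) + 473 = \left(\frac{13013407}{26} + 2788\right) + 473 = \frac{13085895}{26} + 473 = \frac{13098193}{26}$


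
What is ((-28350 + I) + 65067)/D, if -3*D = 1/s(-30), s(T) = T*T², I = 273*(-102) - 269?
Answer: 696762000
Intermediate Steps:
I = -28115 (I = -27846 - 269 = -28115)
s(T) = T³
D = 1/81000 (D = -1/(3*((-30)³)) = -⅓/(-27000) = -⅓*(-1/27000) = 1/81000 ≈ 1.2346e-5)
((-28350 + I) + 65067)/D = ((-28350 - 28115) + 65067)/(1/81000) = (-56465 + 65067)*81000 = 8602*81000 = 696762000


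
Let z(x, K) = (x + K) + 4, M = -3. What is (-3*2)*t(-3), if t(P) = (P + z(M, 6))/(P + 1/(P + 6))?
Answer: 9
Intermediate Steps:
z(x, K) = 4 + K + x (z(x, K) = (K + x) + 4 = 4 + K + x)
t(P) = (7 + P)/(P + 1/(6 + P)) (t(P) = (P + (4 + 6 - 3))/(P + 1/(P + 6)) = (P + 7)/(P + 1/(6 + P)) = (7 + P)/(P + 1/(6 + P)))
(-3*2)*t(-3) = (-3*2)*((42 + (-3)² + 13*(-3))/(1 + (-3)² + 6*(-3))) = -6*(42 + 9 - 39)/(1 + 9 - 18) = -6*12/(-8) = -(-3)*12/4 = -6*(-3/2) = 9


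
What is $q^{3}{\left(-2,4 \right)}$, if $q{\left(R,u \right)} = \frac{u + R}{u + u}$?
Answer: $\frac{1}{64} \approx 0.015625$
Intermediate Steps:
$q{\left(R,u \right)} = \frac{R + u}{2 u}$
$q^{3}{\left(-2,4 \right)} = \left(\frac{-2 + 4}{2 \cdot 4}\right)^{3} = \left(\frac{1}{2} \cdot \frac{1}{4} \cdot 2\right)^{3} = \left(\frac{1}{4}\right)^{3} = \frac{1}{64}$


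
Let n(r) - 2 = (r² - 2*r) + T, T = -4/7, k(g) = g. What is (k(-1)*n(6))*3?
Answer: -534/7 ≈ -76.286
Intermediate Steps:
T = -4/7 (T = -4*⅐ = -4/7 ≈ -0.57143)
n(r) = 10/7 + r² - 2*r (n(r) = 2 + ((r² - 2*r) - 4/7) = 2 + (-4/7 + r² - 2*r) = 10/7 + r² - 2*r)
(k(-1)*n(6))*3 = -(10/7 + 6² - 2*6)*3 = -(10/7 + 36 - 12)*3 = -1*178/7*3 = -178/7*3 = -534/7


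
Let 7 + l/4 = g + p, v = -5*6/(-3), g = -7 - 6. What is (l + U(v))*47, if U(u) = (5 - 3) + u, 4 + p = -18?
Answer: -7332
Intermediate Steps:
p = -22 (p = -4 - 18 = -22)
g = -13
v = 10 (v = -30*(-⅓) = 10)
U(u) = 2 + u
l = -168 (l = -28 + 4*(-13 - 22) = -28 + 4*(-35) = -28 - 140 = -168)
(l + U(v))*47 = (-168 + (2 + 10))*47 = (-168 + 12)*47 = -156*47 = -7332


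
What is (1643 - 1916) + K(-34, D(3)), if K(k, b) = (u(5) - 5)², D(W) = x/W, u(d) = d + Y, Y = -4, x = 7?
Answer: -257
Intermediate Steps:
u(d) = -4 + d (u(d) = d - 4 = -4 + d)
D(W) = 7/W
K(k, b) = 16 (K(k, b) = ((-4 + 5) - 5)² = (1 - 5)² = (-4)² = 16)
(1643 - 1916) + K(-34, D(3)) = (1643 - 1916) + 16 = -273 + 16 = -257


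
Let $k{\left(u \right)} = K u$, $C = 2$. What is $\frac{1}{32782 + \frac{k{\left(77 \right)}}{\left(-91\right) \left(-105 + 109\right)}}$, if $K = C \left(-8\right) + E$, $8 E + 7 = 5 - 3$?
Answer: $\frac{416}{13638775} \approx 3.0501 \cdot 10^{-5}$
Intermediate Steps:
$E = - \frac{5}{8}$ ($E = - \frac{7}{8} + \frac{5 - 3}{8} = - \frac{7}{8} + \frac{1}{8} \cdot 2 = - \frac{7}{8} + \frac{1}{4} = - \frac{5}{8} \approx -0.625$)
$K = - \frac{133}{8}$ ($K = 2 \left(-8\right) - \frac{5}{8} = -16 - \frac{5}{8} = - \frac{133}{8} \approx -16.625$)
$k{\left(u \right)} = - \frac{133 u}{8}$
$\frac{1}{32782 + \frac{k{\left(77 \right)}}{\left(-91\right) \left(-105 + 109\right)}} = \frac{1}{32782 + \frac{\left(- \frac{133}{8}\right) 77}{\left(-91\right) \left(-105 + 109\right)}} = \frac{1}{32782 - \frac{10241}{8 \left(\left(-91\right) 4\right)}} = \frac{1}{32782 - \frac{10241}{8 \left(-364\right)}} = \frac{1}{32782 - - \frac{1463}{416}} = \frac{1}{32782 + \frac{1463}{416}} = \frac{1}{\frac{13638775}{416}} = \frac{416}{13638775}$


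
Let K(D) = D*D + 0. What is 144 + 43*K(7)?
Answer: 2251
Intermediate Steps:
K(D) = D² (K(D) = D² + 0 = D²)
144 + 43*K(7) = 144 + 43*7² = 144 + 43*49 = 144 + 2107 = 2251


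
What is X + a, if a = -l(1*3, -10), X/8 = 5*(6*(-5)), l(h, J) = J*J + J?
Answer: -1290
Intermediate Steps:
l(h, J) = J + J² (l(h, J) = J² + J = J + J²)
X = -1200 (X = 8*(5*(6*(-5))) = 8*(5*(-30)) = 8*(-150) = -1200)
a = -90 (a = -(-10)*(1 - 10) = -(-10)*(-9) = -1*90 = -90)
X + a = -1200 - 90 = -1290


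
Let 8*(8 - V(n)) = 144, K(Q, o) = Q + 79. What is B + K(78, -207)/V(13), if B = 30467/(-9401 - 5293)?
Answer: -652907/36735 ≈ -17.773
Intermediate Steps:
K(Q, o) = 79 + Q
V(n) = -10 (V(n) = 8 - ⅛*144 = 8 - 18 = -10)
B = -30467/14694 (B = 30467/(-14694) = 30467*(-1/14694) = -30467/14694 ≈ -2.0734)
B + K(78, -207)/V(13) = -30467/14694 + (79 + 78)/(-10) = -30467/14694 + 157*(-⅒) = -30467/14694 - 157/10 = -652907/36735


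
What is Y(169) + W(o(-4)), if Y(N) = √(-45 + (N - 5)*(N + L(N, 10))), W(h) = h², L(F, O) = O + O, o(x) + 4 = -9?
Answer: 169 + 3*√3439 ≈ 344.93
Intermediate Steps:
o(x) = -13 (o(x) = -4 - 9 = -13)
L(F, O) = 2*O
Y(N) = √(-45 + (-5 + N)*(20 + N)) (Y(N) = √(-45 + (N - 5)*(N + 2*10)) = √(-45 + (-5 + N)*(N + 20)) = √(-45 + (-5 + N)*(20 + N)))
Y(169) + W(o(-4)) = √(-145 + 169² + 15*169) + (-13)² = √(-145 + 28561 + 2535) + 169 = √30951 + 169 = 3*√3439 + 169 = 169 + 3*√3439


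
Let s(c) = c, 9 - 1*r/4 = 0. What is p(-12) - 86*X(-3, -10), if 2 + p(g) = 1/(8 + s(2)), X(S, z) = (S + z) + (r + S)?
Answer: -17219/10 ≈ -1721.9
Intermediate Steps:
r = 36 (r = 36 - 4*0 = 36 + 0 = 36)
X(S, z) = 36 + z + 2*S (X(S, z) = (S + z) + (36 + S) = 36 + z + 2*S)
p(g) = -19/10 (p(g) = -2 + 1/(8 + 2) = -2 + 1/10 = -19/10)
p(-12) - 86*X(-3, -10) = -19/10 - 86*(36 - 10 + 2*(-3)) = -19/10 - 86*(36 - 10 - 6) = -19/10 - 86*20 = -19/10 - 1720 = -17219/10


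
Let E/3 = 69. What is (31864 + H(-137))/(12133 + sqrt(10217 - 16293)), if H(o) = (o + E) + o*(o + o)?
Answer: 842903776/147215765 - 972608*I*sqrt(31)/147215765 ≈ 5.7256 - 0.036784*I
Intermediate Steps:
E = 207 (E = 3*69 = 207)
H(o) = 207 + o + 2*o**2 (H(o) = (o + 207) + o*(o + o) = (207 + o) + o*(2*o) = (207 + o) + 2*o**2 = 207 + o + 2*o**2)
(31864 + H(-137))/(12133 + sqrt(10217 - 16293)) = (31864 + (207 - 137 + 2*(-137)**2))/(12133 + sqrt(10217 - 16293)) = (31864 + (207 - 137 + 2*18769))/(12133 + sqrt(-6076)) = (31864 + (207 - 137 + 37538))/(12133 + 14*I*sqrt(31)) = (31864 + 37608)/(12133 + 14*I*sqrt(31)) = 69472/(12133 + 14*I*sqrt(31))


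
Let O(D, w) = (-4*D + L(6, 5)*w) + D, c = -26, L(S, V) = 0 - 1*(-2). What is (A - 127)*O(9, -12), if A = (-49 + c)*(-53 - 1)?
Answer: -200073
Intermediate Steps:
L(S, V) = 2 (L(S, V) = 0 + 2 = 2)
O(D, w) = -3*D + 2*w (O(D, w) = (-4*D + 2*w) + D = -3*D + 2*w)
A = 4050 (A = (-49 - 26)*(-53 - 1) = -75*(-54) = 4050)
(A - 127)*O(9, -12) = (4050 - 127)*(-3*9 + 2*(-12)) = 3923*(-27 - 24) = 3923*(-51) = -200073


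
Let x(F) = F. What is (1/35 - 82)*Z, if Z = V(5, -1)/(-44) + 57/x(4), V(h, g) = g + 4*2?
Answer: -88939/77 ≈ -1155.1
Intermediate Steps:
V(h, g) = 8 + g (V(h, g) = g + 8 = 8 + g)
Z = 155/11 (Z = (8 - 1)/(-44) + 57/4 = 7*(-1/44) + 57*(¼) = -7/44 + 57/4 = 155/11 ≈ 14.091)
(1/35 - 82)*Z = (1/35 - 82)*(155/11) = -2869/35*155/11 = -88939/77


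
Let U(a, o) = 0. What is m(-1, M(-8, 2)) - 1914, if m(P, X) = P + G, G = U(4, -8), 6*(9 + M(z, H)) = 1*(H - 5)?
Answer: -1915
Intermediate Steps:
M(z, H) = -59/6 + H/6 (M(z, H) = -9 + (1*(H - 5))/6 = -9 + (1*(-5 + H))/6 = -9 + (-5 + H)/6 = -9 + (-⅚ + H/6) = -59/6 + H/6)
G = 0
m(P, X) = P (m(P, X) = P + 0 = P)
m(-1, M(-8, 2)) - 1914 = -1 - 1914 = -1915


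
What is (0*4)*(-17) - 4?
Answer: -4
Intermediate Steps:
(0*4)*(-17) - 4 = 0*(-17) - 4 = 0 - 4 = -4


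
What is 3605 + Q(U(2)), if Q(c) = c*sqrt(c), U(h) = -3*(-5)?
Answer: 3605 + 15*sqrt(15) ≈ 3663.1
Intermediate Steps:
U(h) = 15
Q(c) = c**(3/2)
3605 + Q(U(2)) = 3605 + 15**(3/2) = 3605 + 15*sqrt(15)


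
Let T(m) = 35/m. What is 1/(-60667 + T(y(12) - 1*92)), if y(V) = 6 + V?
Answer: -74/4489393 ≈ -1.6483e-5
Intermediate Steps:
1/(-60667 + T(y(12) - 1*92)) = 1/(-60667 + 35/((6 + 12) - 1*92)) = 1/(-60667 + 35/(18 - 92)) = 1/(-60667 + 35/(-74)) = 1/(-60667 + 35*(-1/74)) = 1/(-60667 - 35/74) = 1/(-4489393/74) = -74/4489393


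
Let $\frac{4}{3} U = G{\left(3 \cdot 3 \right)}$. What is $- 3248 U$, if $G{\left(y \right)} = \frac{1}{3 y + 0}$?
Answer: $- \frac{812}{9} \approx -90.222$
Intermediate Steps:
$G{\left(y \right)} = \frac{1}{3 y}$
$U = \frac{1}{36}$ ($U = \frac{3 \frac{1}{3 \cdot 3 \cdot 3}}{4} = \frac{3 \frac{1}{3 \cdot 9}}{4} = \frac{3 \cdot \frac{1}{3} \cdot \frac{1}{9}}{4} = \frac{3}{4} \cdot \frac{1}{27} = \frac{1}{36} \approx 0.027778$)
$- 3248 U = \left(-3248\right) \frac{1}{36} = - \frac{812}{9}$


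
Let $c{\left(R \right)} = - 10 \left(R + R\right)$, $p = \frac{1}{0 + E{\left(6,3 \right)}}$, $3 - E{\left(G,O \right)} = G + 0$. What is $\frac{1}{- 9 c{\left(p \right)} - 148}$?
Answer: $- \frac{1}{208} \approx -0.0048077$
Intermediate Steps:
$E{\left(G,O \right)} = 3 - G$ ($E{\left(G,O \right)} = 3 - \left(G + 0\right) = 3 - G$)
$p = - \frac{1}{3}$ ($p = \frac{1}{0 + \left(3 - 6\right)} = \frac{1}{0 - 3} = \frac{1}{-3} = - \frac{1}{3} \approx -0.33333$)
$c{\left(R \right)} = - 20 R$ ($c{\left(R \right)} = - 10 \cdot 2 R = - 20 R$)
$\frac{1}{- 9 c{\left(p \right)} - 148} = \frac{1}{- 9 \left(\left(-20\right) \left(- \frac{1}{3}\right)\right) - 148} = \frac{1}{\left(-9\right) \frac{20}{3} - 148} = \frac{1}{-60 - 148} = \frac{1}{-208} = - \frac{1}{208}$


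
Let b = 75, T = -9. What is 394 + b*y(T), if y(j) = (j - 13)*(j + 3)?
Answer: 10294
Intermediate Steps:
y(j) = (-13 + j)*(3 + j)
394 + b*y(T) = 394 + 75*(-39 + (-9)² - 10*(-9)) = 394 + 75*(-39 + 81 + 90) = 394 + 75*132 = 394 + 9900 = 10294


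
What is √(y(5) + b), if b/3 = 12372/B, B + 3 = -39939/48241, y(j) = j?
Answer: I*√1019966676573/10259 ≈ 98.444*I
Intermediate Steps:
B = -184662/48241 (B = -3 - 39939/48241 = -184662/48241 ≈ -3.8279)
b = -99472942/10259 (b = 3*(12372/(-184662/48241)) = 3*(12372*(-48241/184662)) = 3*(-99472942/30777) = -99472942/10259 ≈ -9696.2)
√(y(5) + b) = √(5 - 99472942/10259) = √(-99421647/10259) = I*√1019966676573/10259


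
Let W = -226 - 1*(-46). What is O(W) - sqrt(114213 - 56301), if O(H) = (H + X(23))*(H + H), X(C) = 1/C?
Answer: 1490040/23 - 2*sqrt(14478) ≈ 64544.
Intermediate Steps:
W = -180 (W = -226 + 46 = -180)
O(H) = 2*H*(1/23 + H) (O(H) = (H + 1/23)*(H + H) = (H + 1/23)*(2*H) = (1/23 + H)*(2*H) = 2*H*(1/23 + H))
O(W) - sqrt(114213 - 56301) = (2/23)*(-180)*(1 + 23*(-180)) - sqrt(114213 - 56301) = (2/23)*(-180)*(1 - 4140) - sqrt(57912) = (2/23)*(-180)*(-4139) - 2*sqrt(14478) = 1490040/23 - 2*sqrt(14478)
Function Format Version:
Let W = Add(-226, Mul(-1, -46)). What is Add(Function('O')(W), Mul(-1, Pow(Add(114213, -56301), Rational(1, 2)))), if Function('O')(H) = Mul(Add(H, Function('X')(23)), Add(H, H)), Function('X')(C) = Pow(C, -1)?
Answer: Add(Rational(1490040, 23), Mul(-2, Pow(14478, Rational(1, 2)))) ≈ 64544.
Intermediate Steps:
W = -180 (W = Add(-226, 46) = -180)
Function('O')(H) = Mul(2, H, Add(Rational(1, 23), H)) (Function('O')(H) = Mul(Add(H, Pow(23, -1)), Add(H, H)) = Mul(Add(H, Rational(1, 23)), Mul(2, H)) = Mul(Add(Rational(1, 23), H), Mul(2, H)) = Mul(2, H, Add(Rational(1, 23), H)))
Add(Function('O')(W), Mul(-1, Pow(Add(114213, -56301), Rational(1, 2)))) = Add(Mul(Rational(2, 23), -180, Add(1, Mul(23, -180))), Mul(-1, Pow(Add(114213, -56301), Rational(1, 2)))) = Add(Mul(Rational(2, 23), -180, Add(1, -4140)), Mul(-1, Pow(57912, Rational(1, 2)))) = Add(Mul(Rational(2, 23), -180, -4139), Mul(-1, Mul(2, Pow(14478, Rational(1, 2))))) = Add(Rational(1490040, 23), Mul(-2, Pow(14478, Rational(1, 2))))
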